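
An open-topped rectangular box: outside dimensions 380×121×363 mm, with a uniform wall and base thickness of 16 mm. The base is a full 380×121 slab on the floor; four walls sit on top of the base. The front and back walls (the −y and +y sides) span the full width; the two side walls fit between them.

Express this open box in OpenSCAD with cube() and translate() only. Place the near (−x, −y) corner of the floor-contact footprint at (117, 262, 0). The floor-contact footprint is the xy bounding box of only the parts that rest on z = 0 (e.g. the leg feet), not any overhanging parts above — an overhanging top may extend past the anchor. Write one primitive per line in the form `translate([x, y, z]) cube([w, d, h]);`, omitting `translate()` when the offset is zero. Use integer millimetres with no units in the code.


translate([117, 262, 0]) cube([380, 121, 16]);
translate([117, 262, 16]) cube([380, 16, 347]);
translate([117, 367, 16]) cube([380, 16, 347]);
translate([117, 278, 16]) cube([16, 89, 347]);
translate([481, 278, 16]) cube([16, 89, 347]);


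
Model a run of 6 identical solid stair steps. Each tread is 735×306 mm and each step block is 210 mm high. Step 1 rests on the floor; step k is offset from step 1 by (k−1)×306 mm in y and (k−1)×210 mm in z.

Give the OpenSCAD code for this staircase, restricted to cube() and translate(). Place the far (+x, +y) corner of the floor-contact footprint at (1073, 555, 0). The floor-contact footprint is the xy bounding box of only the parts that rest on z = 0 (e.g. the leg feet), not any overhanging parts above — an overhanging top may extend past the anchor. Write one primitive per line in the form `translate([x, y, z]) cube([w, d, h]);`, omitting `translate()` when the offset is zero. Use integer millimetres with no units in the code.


translate([338, 249, 0]) cube([735, 306, 210]);
translate([338, 555, 210]) cube([735, 306, 210]);
translate([338, 861, 420]) cube([735, 306, 210]);
translate([338, 1167, 630]) cube([735, 306, 210]);
translate([338, 1473, 840]) cube([735, 306, 210]);
translate([338, 1779, 1050]) cube([735, 306, 210]);


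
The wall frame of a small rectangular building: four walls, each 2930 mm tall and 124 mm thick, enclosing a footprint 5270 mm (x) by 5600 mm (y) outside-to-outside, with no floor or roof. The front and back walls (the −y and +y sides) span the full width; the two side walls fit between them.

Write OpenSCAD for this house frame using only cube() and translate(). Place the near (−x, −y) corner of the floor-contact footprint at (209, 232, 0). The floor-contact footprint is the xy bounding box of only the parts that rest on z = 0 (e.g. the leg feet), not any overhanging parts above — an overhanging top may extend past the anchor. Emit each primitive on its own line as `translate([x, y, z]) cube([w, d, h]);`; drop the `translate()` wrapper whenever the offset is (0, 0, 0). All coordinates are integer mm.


translate([209, 232, 0]) cube([5270, 124, 2930]);
translate([209, 5708, 0]) cube([5270, 124, 2930]);
translate([209, 356, 0]) cube([124, 5352, 2930]);
translate([5355, 356, 0]) cube([124, 5352, 2930]);


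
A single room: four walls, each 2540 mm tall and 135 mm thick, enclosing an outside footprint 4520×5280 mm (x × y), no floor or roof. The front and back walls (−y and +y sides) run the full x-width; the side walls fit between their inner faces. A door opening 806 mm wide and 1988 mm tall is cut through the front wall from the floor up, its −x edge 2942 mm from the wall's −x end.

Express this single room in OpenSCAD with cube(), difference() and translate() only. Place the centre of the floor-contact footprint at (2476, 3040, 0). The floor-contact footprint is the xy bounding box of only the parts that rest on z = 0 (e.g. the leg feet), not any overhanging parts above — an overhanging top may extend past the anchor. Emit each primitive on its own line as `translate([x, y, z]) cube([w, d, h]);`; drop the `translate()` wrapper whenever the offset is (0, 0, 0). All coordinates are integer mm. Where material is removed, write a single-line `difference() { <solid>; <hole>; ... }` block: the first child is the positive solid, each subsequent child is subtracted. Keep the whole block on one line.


difference() { translate([216, 400, 0]) cube([4520, 135, 2540]); translate([3158, 400, 0]) cube([806, 135, 1988]); }
translate([216, 5545, 0]) cube([4520, 135, 2540]);
translate([216, 535, 0]) cube([135, 5010, 2540]);
translate([4601, 535, 0]) cube([135, 5010, 2540]);


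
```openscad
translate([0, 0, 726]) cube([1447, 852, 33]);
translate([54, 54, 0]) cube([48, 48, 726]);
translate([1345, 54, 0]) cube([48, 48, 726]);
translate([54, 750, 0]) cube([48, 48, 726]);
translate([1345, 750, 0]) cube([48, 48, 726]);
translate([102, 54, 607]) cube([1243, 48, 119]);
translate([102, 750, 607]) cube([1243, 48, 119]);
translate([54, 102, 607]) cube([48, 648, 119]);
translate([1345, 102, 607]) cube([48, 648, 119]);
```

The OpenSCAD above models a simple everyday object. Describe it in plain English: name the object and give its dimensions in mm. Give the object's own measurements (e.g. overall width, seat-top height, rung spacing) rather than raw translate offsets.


A table: top 1447 mm (x) × 852 mm (y), 33 mm thick, upper face at z = 759 mm, on four 48×48 mm square legs, each inset 54 mm from the nearest pair of top edges from z = 0 to the bottom of the top. Four apron rails, 48 mm thick and 119 mm tall, run between adjacent legs with their top edges flush with the underside of the top and their outer faces flush with the legs' outer faces.


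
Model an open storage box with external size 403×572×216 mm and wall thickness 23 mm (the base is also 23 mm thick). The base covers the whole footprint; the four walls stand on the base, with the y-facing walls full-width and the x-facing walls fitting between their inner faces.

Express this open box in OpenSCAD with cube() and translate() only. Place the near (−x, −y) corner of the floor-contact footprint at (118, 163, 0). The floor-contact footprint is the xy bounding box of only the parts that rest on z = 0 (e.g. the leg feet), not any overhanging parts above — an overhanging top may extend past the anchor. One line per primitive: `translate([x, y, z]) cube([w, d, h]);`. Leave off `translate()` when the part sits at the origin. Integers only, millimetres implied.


translate([118, 163, 0]) cube([403, 572, 23]);
translate([118, 163, 23]) cube([403, 23, 193]);
translate([118, 712, 23]) cube([403, 23, 193]);
translate([118, 186, 23]) cube([23, 526, 193]);
translate([498, 186, 23]) cube([23, 526, 193]);


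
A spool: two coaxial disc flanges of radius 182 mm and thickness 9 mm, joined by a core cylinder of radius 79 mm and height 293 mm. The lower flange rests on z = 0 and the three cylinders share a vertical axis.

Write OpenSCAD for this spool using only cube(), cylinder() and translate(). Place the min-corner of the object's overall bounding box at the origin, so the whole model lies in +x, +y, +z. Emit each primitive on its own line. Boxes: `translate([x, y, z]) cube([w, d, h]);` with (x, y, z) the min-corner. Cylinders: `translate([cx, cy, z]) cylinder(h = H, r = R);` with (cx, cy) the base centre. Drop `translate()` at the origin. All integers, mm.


translate([182, 182, 0]) cylinder(h = 9, r = 182);
translate([182, 182, 9]) cylinder(h = 293, r = 79);
translate([182, 182, 302]) cylinder(h = 9, r = 182);


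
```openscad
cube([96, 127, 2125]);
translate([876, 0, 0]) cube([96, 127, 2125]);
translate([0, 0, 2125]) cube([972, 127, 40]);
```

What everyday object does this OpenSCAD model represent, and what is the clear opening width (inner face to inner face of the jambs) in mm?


A door frame. The clear opening width is 780 mm.

Two 2125 mm tall posts with a header on top — a door frame. The left jamb is 96 mm wide at x = 0; the right jamb starts at x = 876. The clear opening is 876 − 96 = 780 mm.


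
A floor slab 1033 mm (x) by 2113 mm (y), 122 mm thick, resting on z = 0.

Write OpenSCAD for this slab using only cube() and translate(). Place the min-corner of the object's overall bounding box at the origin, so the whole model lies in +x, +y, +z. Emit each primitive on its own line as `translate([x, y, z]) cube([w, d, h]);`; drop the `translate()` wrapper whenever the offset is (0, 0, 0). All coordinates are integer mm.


cube([1033, 2113, 122]);


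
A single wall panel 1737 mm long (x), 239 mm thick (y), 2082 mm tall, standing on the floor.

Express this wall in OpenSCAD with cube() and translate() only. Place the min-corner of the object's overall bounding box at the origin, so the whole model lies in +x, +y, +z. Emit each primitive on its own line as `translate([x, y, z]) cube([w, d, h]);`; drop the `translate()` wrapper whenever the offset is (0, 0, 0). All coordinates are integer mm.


cube([1737, 239, 2082]);


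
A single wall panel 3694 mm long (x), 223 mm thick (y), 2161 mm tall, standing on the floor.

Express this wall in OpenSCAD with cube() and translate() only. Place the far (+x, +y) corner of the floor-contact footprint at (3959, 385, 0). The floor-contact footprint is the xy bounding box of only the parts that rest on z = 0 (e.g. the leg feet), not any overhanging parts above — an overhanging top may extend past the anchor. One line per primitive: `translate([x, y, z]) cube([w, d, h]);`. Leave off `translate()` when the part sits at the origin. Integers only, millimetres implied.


translate([265, 162, 0]) cube([3694, 223, 2161]);


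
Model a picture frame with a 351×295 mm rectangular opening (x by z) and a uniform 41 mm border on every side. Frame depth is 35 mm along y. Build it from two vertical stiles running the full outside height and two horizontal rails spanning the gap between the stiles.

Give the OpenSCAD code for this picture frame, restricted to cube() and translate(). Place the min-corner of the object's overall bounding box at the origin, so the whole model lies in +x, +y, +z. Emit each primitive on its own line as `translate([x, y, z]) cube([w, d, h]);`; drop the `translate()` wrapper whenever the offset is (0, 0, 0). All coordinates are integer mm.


cube([41, 35, 377]);
translate([392, 0, 0]) cube([41, 35, 377]);
translate([41, 0, 0]) cube([351, 35, 41]);
translate([41, 0, 336]) cube([351, 35, 41]);


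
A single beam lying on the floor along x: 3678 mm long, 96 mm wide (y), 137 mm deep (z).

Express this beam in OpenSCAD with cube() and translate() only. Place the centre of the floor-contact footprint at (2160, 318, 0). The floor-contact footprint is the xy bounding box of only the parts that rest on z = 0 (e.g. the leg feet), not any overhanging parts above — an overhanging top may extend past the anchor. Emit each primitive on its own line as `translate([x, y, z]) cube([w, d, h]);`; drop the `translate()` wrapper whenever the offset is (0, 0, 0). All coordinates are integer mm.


translate([321, 270, 0]) cube([3678, 96, 137]);


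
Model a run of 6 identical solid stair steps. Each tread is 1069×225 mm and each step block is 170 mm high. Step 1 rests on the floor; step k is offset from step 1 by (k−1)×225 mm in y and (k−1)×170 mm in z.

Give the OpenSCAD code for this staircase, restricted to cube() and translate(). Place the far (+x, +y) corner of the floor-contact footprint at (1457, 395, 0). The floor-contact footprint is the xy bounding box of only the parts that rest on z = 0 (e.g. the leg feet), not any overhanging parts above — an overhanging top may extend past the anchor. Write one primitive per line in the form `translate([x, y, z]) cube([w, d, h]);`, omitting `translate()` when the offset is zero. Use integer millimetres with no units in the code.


translate([388, 170, 0]) cube([1069, 225, 170]);
translate([388, 395, 170]) cube([1069, 225, 170]);
translate([388, 620, 340]) cube([1069, 225, 170]);
translate([388, 845, 510]) cube([1069, 225, 170]);
translate([388, 1070, 680]) cube([1069, 225, 170]);
translate([388, 1295, 850]) cube([1069, 225, 170]);


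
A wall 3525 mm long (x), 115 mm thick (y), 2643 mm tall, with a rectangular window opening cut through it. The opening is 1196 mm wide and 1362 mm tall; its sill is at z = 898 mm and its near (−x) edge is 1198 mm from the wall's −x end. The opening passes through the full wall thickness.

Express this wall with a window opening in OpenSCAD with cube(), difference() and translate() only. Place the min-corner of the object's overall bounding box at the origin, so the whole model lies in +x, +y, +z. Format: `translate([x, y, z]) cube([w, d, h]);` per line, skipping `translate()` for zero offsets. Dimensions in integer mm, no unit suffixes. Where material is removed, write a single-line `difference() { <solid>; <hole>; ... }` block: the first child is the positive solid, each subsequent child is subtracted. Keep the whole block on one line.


difference() { cube([3525, 115, 2643]); translate([1198, 0, 898]) cube([1196, 115, 1362]); }


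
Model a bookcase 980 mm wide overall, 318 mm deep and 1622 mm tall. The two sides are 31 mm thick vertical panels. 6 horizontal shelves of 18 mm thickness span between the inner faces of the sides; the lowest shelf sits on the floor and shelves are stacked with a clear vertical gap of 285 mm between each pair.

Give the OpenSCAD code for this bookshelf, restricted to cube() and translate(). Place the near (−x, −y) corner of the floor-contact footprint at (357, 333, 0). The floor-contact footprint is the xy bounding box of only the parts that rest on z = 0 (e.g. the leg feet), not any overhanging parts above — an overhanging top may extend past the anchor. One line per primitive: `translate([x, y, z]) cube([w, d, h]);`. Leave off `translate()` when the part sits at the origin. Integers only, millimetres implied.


translate([357, 333, 0]) cube([31, 318, 1622]);
translate([1306, 333, 0]) cube([31, 318, 1622]);
translate([388, 333, 0]) cube([918, 318, 18]);
translate([388, 333, 303]) cube([918, 318, 18]);
translate([388, 333, 606]) cube([918, 318, 18]);
translate([388, 333, 909]) cube([918, 318, 18]);
translate([388, 333, 1212]) cube([918, 318, 18]);
translate([388, 333, 1515]) cube([918, 318, 18]);


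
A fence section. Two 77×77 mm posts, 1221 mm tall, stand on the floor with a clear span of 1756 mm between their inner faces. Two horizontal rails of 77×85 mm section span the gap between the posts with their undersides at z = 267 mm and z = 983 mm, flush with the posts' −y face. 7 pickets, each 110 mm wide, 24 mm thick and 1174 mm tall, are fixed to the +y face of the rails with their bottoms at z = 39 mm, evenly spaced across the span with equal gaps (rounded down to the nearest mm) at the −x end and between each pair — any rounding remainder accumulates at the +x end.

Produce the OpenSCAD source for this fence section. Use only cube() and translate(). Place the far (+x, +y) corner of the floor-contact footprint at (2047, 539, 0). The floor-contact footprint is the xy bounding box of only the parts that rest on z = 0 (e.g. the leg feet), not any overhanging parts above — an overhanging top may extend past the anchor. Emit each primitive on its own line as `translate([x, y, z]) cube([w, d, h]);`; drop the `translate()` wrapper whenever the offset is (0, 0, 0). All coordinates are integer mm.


translate([137, 462, 0]) cube([77, 77, 1221]);
translate([1970, 462, 0]) cube([77, 77, 1221]);
translate([214, 462, 267]) cube([1756, 77, 85]);
translate([214, 462, 983]) cube([1756, 77, 85]);
translate([337, 539, 39]) cube([110, 24, 1174]);
translate([570, 539, 39]) cube([110, 24, 1174]);
translate([803, 539, 39]) cube([110, 24, 1174]);
translate([1036, 539, 39]) cube([110, 24, 1174]);
translate([1269, 539, 39]) cube([110, 24, 1174]);
translate([1502, 539, 39]) cube([110, 24, 1174]);
translate([1735, 539, 39]) cube([110, 24, 1174]);


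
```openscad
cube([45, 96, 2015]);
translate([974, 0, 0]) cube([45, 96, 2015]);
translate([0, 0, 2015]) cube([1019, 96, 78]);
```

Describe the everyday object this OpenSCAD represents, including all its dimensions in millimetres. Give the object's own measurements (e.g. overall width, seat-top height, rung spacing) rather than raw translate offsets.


A door frame. The clear opening is 929 mm wide and 2015 mm high. Two 45 mm wide jambs, 96 mm deep, stand either side of the opening from the floor to the top of the opening. A 78 mm thick head sits across the top of both jambs, spanning the full outside width of the frame.


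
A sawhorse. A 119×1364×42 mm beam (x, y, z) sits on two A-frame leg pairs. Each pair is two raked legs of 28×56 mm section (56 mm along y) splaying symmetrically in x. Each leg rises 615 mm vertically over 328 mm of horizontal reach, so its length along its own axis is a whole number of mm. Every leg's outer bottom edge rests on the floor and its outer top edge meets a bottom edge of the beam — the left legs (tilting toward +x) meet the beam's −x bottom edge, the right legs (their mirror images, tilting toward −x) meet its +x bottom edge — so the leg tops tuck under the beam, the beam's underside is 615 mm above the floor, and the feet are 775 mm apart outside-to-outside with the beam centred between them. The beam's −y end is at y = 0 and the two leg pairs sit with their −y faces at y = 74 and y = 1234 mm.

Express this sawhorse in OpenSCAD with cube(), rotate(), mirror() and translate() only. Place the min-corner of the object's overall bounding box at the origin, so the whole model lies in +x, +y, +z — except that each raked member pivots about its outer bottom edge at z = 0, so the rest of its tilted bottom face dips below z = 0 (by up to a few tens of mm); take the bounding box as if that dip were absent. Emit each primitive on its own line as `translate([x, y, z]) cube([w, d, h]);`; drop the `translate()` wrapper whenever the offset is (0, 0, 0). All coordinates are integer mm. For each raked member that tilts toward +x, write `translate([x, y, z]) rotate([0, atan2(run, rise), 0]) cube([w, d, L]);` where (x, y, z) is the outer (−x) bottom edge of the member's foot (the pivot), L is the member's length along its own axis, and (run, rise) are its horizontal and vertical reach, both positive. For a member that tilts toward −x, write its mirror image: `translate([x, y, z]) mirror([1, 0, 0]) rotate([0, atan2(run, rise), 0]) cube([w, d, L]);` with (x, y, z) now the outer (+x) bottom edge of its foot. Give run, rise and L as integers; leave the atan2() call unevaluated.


// leg length = √(328² + 615²) = 697
// right-leg outer foot x = 2·328 + 119 = 775
// beam min-corner = (328, 0, 615)
translate([328, 0, 615]) cube([119, 1364, 42]);
translate([0, 74, 0]) rotate([0, atan2(328, 615), 0]) cube([28, 56, 697]);
translate([775, 74, 0]) mirror([1, 0, 0]) rotate([0, atan2(328, 615), 0]) cube([28, 56, 697]);
translate([0, 1234, 0]) rotate([0, atan2(328, 615), 0]) cube([28, 56, 697]);
translate([775, 1234, 0]) mirror([1, 0, 0]) rotate([0, atan2(328, 615), 0]) cube([28, 56, 697]);


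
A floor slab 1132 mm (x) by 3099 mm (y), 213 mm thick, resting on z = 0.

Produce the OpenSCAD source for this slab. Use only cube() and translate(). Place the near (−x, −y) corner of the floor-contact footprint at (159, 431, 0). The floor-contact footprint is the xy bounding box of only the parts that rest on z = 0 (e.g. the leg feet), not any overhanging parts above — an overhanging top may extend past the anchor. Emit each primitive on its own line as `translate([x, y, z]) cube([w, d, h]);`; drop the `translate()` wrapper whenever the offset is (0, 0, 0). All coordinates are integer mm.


translate([159, 431, 0]) cube([1132, 3099, 213]);


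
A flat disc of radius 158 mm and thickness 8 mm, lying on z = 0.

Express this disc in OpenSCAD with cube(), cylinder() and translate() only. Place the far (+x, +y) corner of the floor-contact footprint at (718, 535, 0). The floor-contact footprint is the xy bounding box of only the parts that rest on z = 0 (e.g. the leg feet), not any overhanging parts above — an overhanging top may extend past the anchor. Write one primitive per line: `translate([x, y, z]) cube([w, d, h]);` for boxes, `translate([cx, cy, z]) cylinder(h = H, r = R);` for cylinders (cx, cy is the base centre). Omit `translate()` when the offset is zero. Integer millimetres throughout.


translate([560, 377, 0]) cylinder(h = 8, r = 158);


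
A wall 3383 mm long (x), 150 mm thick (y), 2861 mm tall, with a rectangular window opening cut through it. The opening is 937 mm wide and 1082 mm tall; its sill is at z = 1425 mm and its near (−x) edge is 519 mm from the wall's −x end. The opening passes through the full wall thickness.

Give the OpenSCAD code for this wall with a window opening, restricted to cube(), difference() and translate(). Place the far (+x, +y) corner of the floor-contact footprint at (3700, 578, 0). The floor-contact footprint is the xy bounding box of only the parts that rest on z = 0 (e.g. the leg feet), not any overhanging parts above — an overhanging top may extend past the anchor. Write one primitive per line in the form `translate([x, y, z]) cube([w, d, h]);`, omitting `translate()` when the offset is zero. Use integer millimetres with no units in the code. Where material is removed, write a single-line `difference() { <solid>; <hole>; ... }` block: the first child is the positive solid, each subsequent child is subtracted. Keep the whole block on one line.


difference() { translate([317, 428, 0]) cube([3383, 150, 2861]); translate([836, 428, 1425]) cube([937, 150, 1082]); }


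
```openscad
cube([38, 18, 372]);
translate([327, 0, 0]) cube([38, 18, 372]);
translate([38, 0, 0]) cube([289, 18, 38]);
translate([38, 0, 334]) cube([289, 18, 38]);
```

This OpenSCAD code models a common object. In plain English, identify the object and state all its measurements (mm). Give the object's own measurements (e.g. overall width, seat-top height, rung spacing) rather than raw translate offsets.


A rectangular picture frame lying in the x–z plane (depth along y). The opening is 289 mm wide (x) by 296 mm tall (z), surrounded by a border 38 mm wide on all four sides. The frame is 18 mm deep and is made of two full-height vertical stiles with two horizontal rails fitted between them.


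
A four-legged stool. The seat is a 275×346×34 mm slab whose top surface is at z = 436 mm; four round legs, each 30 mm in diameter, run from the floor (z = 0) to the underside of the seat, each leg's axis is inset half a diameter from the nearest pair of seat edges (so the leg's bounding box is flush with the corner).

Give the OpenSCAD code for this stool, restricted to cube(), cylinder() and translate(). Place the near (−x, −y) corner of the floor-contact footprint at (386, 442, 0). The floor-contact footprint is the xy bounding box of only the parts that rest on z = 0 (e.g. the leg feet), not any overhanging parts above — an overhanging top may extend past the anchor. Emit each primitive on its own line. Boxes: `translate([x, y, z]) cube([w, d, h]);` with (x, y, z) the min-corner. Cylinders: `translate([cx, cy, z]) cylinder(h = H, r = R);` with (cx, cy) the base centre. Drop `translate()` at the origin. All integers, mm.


translate([386, 442, 402]) cube([275, 346, 34]);
translate([401, 457, 0]) cylinder(h = 402, r = 15);
translate([646, 457, 0]) cylinder(h = 402, r = 15);
translate([401, 773, 0]) cylinder(h = 402, r = 15);
translate([646, 773, 0]) cylinder(h = 402, r = 15);


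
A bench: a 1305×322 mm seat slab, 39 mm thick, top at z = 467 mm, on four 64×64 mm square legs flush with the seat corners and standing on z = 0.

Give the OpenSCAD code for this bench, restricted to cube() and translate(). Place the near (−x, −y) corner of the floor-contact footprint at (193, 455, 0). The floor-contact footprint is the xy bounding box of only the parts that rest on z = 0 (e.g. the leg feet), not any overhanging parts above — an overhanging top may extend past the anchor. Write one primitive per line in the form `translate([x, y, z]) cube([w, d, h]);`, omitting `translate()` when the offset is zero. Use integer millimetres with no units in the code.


translate([193, 455, 428]) cube([1305, 322, 39]);
translate([193, 455, 0]) cube([64, 64, 428]);
translate([193, 713, 0]) cube([64, 64, 428]);
translate([1434, 455, 0]) cube([64, 64, 428]);
translate([1434, 713, 0]) cube([64, 64, 428]);


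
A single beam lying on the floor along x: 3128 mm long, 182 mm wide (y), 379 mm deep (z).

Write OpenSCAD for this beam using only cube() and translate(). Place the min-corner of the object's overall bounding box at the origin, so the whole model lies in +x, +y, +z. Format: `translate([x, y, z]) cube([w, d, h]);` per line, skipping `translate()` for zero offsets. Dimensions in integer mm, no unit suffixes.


cube([3128, 182, 379]);


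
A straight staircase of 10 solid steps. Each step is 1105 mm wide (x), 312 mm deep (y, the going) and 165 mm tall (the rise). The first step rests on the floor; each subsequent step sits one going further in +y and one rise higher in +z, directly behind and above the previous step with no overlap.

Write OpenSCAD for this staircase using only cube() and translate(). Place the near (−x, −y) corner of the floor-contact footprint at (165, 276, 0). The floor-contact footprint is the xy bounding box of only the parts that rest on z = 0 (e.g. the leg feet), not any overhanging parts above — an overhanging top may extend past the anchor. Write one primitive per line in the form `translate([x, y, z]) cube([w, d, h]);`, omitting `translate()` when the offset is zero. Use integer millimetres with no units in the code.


translate([165, 276, 0]) cube([1105, 312, 165]);
translate([165, 588, 165]) cube([1105, 312, 165]);
translate([165, 900, 330]) cube([1105, 312, 165]);
translate([165, 1212, 495]) cube([1105, 312, 165]);
translate([165, 1524, 660]) cube([1105, 312, 165]);
translate([165, 1836, 825]) cube([1105, 312, 165]);
translate([165, 2148, 990]) cube([1105, 312, 165]);
translate([165, 2460, 1155]) cube([1105, 312, 165]);
translate([165, 2772, 1320]) cube([1105, 312, 165]);
translate([165, 3084, 1485]) cube([1105, 312, 165]);


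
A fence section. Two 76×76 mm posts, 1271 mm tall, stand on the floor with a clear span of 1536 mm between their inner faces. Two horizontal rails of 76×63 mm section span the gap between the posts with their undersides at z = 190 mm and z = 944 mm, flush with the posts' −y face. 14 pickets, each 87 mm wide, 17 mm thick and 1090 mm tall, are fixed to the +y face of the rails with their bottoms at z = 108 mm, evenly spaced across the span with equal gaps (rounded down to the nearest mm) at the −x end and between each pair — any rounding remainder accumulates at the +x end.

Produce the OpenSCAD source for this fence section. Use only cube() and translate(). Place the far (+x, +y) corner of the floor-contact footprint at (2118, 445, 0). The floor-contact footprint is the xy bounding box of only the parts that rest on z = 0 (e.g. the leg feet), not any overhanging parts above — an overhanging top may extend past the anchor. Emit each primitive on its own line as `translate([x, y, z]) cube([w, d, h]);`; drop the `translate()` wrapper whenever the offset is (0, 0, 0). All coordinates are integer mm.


translate([430, 369, 0]) cube([76, 76, 1271]);
translate([2042, 369, 0]) cube([76, 76, 1271]);
translate([506, 369, 190]) cube([1536, 76, 63]);
translate([506, 369, 944]) cube([1536, 76, 63]);
translate([527, 445, 108]) cube([87, 17, 1090]);
translate([635, 445, 108]) cube([87, 17, 1090]);
translate([743, 445, 108]) cube([87, 17, 1090]);
translate([851, 445, 108]) cube([87, 17, 1090]);
translate([959, 445, 108]) cube([87, 17, 1090]);
translate([1067, 445, 108]) cube([87, 17, 1090]);
translate([1175, 445, 108]) cube([87, 17, 1090]);
translate([1283, 445, 108]) cube([87, 17, 1090]);
translate([1391, 445, 108]) cube([87, 17, 1090]);
translate([1499, 445, 108]) cube([87, 17, 1090]);
translate([1607, 445, 108]) cube([87, 17, 1090]);
translate([1715, 445, 108]) cube([87, 17, 1090]);
translate([1823, 445, 108]) cube([87, 17, 1090]);
translate([1931, 445, 108]) cube([87, 17, 1090]);


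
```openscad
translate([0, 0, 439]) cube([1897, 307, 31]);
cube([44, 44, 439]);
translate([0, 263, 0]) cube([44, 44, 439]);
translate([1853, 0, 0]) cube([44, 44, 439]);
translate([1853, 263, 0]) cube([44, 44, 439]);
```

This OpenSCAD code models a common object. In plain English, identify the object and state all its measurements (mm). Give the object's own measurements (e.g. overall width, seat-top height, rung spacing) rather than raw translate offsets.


A bench: a 1897×307 mm seat slab, 31 mm thick, top at z = 470 mm, on four 44×44 mm square legs flush with the seat corners and standing on z = 0.


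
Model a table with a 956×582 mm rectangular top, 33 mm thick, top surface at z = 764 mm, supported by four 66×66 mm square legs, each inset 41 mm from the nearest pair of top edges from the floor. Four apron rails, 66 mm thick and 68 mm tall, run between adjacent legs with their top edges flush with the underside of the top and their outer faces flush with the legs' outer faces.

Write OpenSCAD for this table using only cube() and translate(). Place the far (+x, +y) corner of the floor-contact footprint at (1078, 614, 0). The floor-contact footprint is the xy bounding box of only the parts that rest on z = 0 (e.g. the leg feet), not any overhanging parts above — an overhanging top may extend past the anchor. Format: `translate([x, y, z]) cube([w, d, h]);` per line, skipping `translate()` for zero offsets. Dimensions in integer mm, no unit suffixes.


translate([163, 73, 731]) cube([956, 582, 33]);
translate([204, 114, 0]) cube([66, 66, 731]);
translate([1012, 114, 0]) cube([66, 66, 731]);
translate([204, 548, 0]) cube([66, 66, 731]);
translate([1012, 548, 0]) cube([66, 66, 731]);
translate([270, 114, 663]) cube([742, 66, 68]);
translate([270, 548, 663]) cube([742, 66, 68]);
translate([204, 180, 663]) cube([66, 368, 68]);
translate([1012, 180, 663]) cube([66, 368, 68]);


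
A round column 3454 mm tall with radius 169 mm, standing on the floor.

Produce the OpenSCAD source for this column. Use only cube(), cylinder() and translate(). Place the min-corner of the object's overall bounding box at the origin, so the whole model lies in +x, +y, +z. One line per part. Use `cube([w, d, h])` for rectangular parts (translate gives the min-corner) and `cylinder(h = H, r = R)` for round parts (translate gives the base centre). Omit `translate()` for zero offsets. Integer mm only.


translate([169, 169, 0]) cylinder(h = 3454, r = 169);


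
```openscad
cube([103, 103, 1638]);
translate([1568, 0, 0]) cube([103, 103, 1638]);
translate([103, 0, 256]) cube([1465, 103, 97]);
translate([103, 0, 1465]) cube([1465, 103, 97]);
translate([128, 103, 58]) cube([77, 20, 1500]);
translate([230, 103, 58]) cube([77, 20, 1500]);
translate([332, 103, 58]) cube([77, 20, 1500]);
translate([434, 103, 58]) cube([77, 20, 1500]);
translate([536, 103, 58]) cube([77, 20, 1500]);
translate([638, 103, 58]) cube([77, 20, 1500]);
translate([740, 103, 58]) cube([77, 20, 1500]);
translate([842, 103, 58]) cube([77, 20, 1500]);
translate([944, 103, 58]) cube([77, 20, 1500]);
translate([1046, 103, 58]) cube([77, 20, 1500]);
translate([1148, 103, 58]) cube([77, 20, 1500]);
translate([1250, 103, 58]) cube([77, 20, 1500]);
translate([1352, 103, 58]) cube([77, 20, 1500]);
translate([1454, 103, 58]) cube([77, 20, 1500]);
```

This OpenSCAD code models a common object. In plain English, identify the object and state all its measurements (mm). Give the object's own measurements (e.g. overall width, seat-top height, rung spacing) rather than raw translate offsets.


A fence section. Two 103×103 mm posts, 1638 mm tall, stand on the floor with a clear span of 1465 mm between their inner faces. Two horizontal rails of 103×97 mm section span the gap between the posts with their undersides at z = 256 mm and z = 1465 mm, flush with the posts' −y face. 14 pickets, each 77 mm wide, 20 mm thick and 1500 mm tall, are fixed to the +y face of the rails with their bottoms at z = 58 mm, spaced across the span with a 25 mm gap after the −x post and between neighbouring pickets, with 37 mm left before the +x post.


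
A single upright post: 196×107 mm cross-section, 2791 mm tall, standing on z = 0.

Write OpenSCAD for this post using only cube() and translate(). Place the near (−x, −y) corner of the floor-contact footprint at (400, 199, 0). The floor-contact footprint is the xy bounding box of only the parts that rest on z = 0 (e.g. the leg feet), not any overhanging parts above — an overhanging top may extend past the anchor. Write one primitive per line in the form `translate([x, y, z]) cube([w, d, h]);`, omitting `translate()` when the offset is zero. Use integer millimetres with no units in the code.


translate([400, 199, 0]) cube([196, 107, 2791]);


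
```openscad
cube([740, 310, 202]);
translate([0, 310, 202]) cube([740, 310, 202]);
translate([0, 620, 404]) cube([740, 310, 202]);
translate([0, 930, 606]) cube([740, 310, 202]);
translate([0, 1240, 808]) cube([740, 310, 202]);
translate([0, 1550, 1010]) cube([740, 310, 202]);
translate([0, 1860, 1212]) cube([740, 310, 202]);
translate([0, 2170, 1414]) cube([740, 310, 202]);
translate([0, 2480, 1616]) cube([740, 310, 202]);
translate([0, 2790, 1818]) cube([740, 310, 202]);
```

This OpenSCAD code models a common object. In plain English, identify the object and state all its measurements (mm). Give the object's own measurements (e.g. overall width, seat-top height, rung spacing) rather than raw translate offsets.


A straight staircase of 10 solid steps. Each step is 740 mm wide (x), 310 mm deep (y, the going) and 202 mm tall (the rise). The first step rests on the floor; each subsequent step sits one going further in +y and one rise higher in +z, directly behind and above the previous step with no overlap.


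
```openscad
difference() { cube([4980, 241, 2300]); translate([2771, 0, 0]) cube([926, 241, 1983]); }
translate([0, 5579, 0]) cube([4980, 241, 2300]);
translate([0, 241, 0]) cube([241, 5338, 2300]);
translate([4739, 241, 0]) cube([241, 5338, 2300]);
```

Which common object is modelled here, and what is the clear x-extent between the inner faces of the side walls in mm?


A single room. The interior width is 4498 mm.

Four walls enclosing a rectangle with a door in the front wall — a room. Outside width 4980 minus two 241 mm walls gives 4498 mm.


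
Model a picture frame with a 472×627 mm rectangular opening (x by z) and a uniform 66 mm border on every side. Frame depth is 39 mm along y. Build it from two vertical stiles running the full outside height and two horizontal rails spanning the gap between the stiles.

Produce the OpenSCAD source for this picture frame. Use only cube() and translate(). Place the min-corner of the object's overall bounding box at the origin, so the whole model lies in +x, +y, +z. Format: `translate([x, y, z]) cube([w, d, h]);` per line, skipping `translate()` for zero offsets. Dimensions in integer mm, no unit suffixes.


cube([66, 39, 759]);
translate([538, 0, 0]) cube([66, 39, 759]);
translate([66, 0, 0]) cube([472, 39, 66]);
translate([66, 0, 693]) cube([472, 39, 66]);


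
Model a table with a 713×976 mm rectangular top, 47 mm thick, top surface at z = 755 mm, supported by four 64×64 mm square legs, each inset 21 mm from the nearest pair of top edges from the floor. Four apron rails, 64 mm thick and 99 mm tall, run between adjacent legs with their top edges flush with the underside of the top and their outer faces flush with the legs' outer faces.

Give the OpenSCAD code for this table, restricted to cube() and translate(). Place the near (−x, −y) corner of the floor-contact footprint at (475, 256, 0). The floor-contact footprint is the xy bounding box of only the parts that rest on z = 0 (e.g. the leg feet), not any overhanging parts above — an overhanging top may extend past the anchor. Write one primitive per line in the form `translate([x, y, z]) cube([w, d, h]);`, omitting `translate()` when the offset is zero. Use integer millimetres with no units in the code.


// leg_h = 755 - 47 = 708
// apron z = 708 - 99 = 609
translate([454, 235, 708]) cube([713, 976, 47]);
translate([475, 256, 0]) cube([64, 64, 708]);
translate([1082, 256, 0]) cube([64, 64, 708]);
translate([475, 1126, 0]) cube([64, 64, 708]);
translate([1082, 1126, 0]) cube([64, 64, 708]);
translate([539, 256, 609]) cube([543, 64, 99]);
translate([539, 1126, 609]) cube([543, 64, 99]);
translate([475, 320, 609]) cube([64, 806, 99]);
translate([1082, 320, 609]) cube([64, 806, 99]);


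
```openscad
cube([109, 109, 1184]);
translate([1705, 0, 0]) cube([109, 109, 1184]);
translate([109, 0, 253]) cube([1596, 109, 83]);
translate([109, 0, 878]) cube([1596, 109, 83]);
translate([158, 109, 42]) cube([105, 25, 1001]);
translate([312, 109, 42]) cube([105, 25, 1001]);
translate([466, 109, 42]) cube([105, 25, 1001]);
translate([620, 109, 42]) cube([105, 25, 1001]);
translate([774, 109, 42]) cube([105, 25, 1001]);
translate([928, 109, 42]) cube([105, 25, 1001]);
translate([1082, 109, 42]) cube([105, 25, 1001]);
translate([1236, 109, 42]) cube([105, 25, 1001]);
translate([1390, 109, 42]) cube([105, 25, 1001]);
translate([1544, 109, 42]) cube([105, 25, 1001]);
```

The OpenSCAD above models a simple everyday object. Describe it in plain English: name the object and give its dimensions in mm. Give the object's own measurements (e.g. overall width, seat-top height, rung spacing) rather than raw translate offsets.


A fence section. Two 109×109 mm posts, 1184 mm tall, stand on the floor with a clear span of 1596 mm between their inner faces. Two horizontal rails of 109×83 mm section span the gap between the posts with their undersides at z = 253 mm and z = 878 mm, flush with the posts' −y face. 10 pickets, each 105 mm wide, 25 mm thick and 1001 mm tall, are fixed to the +y face of the rails with their bottoms at z = 42 mm, spaced across the span with a 49 mm gap after the −x post and between neighbouring pickets, with 56 mm left before the +x post.


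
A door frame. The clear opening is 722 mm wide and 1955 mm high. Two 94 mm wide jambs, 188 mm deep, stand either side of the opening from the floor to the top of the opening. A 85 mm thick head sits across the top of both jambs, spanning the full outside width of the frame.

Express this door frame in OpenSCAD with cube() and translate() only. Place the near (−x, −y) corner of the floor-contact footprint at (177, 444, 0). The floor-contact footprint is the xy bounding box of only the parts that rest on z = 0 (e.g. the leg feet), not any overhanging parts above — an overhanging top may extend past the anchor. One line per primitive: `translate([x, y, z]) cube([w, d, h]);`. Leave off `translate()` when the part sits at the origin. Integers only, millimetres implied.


translate([177, 444, 0]) cube([94, 188, 1955]);
translate([993, 444, 0]) cube([94, 188, 1955]);
translate([177, 444, 1955]) cube([910, 188, 85]);


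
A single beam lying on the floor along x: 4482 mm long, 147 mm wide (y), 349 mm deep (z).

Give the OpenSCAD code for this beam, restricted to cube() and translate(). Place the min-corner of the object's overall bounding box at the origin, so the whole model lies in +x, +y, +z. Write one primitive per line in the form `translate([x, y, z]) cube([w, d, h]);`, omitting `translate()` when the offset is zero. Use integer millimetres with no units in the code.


cube([4482, 147, 349]);


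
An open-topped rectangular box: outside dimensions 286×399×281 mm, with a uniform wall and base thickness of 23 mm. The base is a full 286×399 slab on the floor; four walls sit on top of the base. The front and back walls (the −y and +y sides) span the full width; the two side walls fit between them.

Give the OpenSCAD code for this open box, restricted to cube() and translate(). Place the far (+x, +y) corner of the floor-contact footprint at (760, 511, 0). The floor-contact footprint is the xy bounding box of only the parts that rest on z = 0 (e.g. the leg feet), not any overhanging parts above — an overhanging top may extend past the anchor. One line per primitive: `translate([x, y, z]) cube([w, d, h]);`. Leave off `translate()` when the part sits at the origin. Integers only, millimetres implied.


translate([474, 112, 0]) cube([286, 399, 23]);
translate([474, 112, 23]) cube([286, 23, 258]);
translate([474, 488, 23]) cube([286, 23, 258]);
translate([474, 135, 23]) cube([23, 353, 258]);
translate([737, 135, 23]) cube([23, 353, 258]);
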